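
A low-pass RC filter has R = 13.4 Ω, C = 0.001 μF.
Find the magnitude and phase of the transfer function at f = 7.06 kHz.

Step 1 — Angular frequency: ω = 2π·7060 = 4.436e+04 rad/s.
Step 2 — Transfer function: H(jω) = 1/(1 + jωRC).
Step 3 — Denominator: 1 + jωRC = 1 + j·4.436e+04·13.4·1e-09 = 1 + j0.0005944.
Step 4 — H = 1 - j0.0005944.
Step 5 — Magnitude: |H| = 1 (-0.0 dB); phase: φ = -0.0°.

|H| = 1 (-0.0 dB), φ = -0.0°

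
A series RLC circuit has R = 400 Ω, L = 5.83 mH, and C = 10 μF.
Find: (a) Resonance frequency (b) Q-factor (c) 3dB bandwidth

Step 1 — Resonance: ω₀ = 1/√(LC) = 1/√(0.00583·1e-05) = 4142 rad/s.
Step 2 — f₀ = ω₀/(2π) = 659.2 Hz.
Step 3 — Series Q: Q = ω₀L/R = 4142·0.00583/400 = 0.06036.
Step 4 — Bandwidth: Δω = ω₀/Q = 6.861e+04 rad/s; BW = Δω/(2π) = 1.092e+04 Hz.

(a) f₀ = 659.2 Hz  (b) Q = 0.06036  (c) BW = 1.092e+04 Hz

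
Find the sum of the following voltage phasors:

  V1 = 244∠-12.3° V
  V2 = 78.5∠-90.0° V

Step 1 — Convert each phasor to rectangular form:
  V1 = 244·(cos(-12.3°) + j·sin(-12.3°)) = 238.4 - j51.98 V
  V2 = 78.5·(cos(-90.0°) + j·sin(-90.0°)) = 0 - j78.5 V
Step 2 — Sum components: V_total = 238.4 - j130.5 V.
Step 3 — Convert to polar: |V_total| = 271.8 V, ∠V_total = -28.7°.

V_total = 271.8∠-28.7° V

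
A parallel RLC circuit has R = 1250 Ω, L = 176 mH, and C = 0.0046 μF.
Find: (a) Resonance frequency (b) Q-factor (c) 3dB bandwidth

Step 1 — Resonance: ω₀ = 1/√(LC) = 1/√(0.176·4.6e-09) = 3.515e+04 rad/s.
Step 2 — f₀ = ω₀/(2π) = 5594 Hz.
Step 3 — Parallel Q: Q = R/(ω₀L) = 1250/(3.515e+04·0.176) = 0.2021.
Step 4 — Bandwidth: Δω = ω₀/Q = 1.739e+05 rad/s; BW = Δω/(2π) = 2.768e+04 Hz.

(a) f₀ = 5594 Hz  (b) Q = 0.2021  (c) BW = 2.768e+04 Hz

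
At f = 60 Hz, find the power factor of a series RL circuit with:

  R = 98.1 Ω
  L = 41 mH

Step 1 — Angular frequency: ω = 2π·f = 2π·60 = 377 rad/s.
Step 2 — Component impedances:
  R: Z = R = 98.1 Ω
  L: Z = jωL = j·377·0.041 = 0 + j15.46 Ω
Step 3 — Series combination: Z_total = R + L = 98.1 + j15.46 Ω = 99.31∠9.0° Ω.
Step 4 — Power factor: PF = cos(φ) = Re(Z)/|Z| = 98.1/99.31 = 0.9878.
Step 5 — Type: Im(Z) = 15.46 ⇒ lagging (phase φ = 9.0°).

PF = 0.9878 (lagging, φ = 9.0°)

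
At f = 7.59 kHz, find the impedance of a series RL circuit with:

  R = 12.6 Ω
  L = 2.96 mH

Step 1 — Angular frequency: ω = 2π·f = 2π·7590 = 4.769e+04 rad/s.
Step 2 — Component impedances:
  R: Z = R = 12.6 Ω
  L: Z = jωL = j·4.769e+04·0.00296 = 0 + j141.2 Ω
Step 3 — Series combination: Z_total = R + L = 12.6 + j141.2 Ω = 141.7∠84.9° Ω.

Z = 12.6 + j141.2 Ω = 141.7∠84.9° Ω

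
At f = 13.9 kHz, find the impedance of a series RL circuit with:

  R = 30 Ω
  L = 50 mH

Step 1 — Angular frequency: ω = 2π·f = 2π·1.39e+04 = 8.734e+04 rad/s.
Step 2 — Component impedances:
  R: Z = R = 30 Ω
  L: Z = jωL = j·8.734e+04·0.05 = 0 + j4367 Ω
Step 3 — Series combination: Z_total = R + L = 30 + j4367 Ω = 4367∠89.6° Ω.

Z = 30 + j4367 Ω = 4367∠89.6° Ω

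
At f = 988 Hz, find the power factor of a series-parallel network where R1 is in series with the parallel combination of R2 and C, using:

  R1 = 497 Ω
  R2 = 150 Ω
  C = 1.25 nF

Step 1 — Angular frequency: ω = 2π·f = 2π·988 = 6208 rad/s.
Step 2 — Component impedances:
  R1: Z = R = 497 Ω
  R2: Z = R = 150 Ω
  C: Z = 1/(jωC) = -j/(ω·C) = 0 - j1.289e+05 Ω
Step 3 — Parallel branch: R2 || C = 1/(1/R2 + 1/C) = 150 - j0.1746 Ω.
Step 4 — Series with R1: Z_total = R1 + (R2 || C) = 647 - j0.1746 Ω = 647∠-0.0° Ω.
Step 5 — Power factor: PF = cos(φ) = Re(Z)/|Z| = 647/647 = 1.
Step 6 — Type: Im(Z) = -0.1746 ⇒ leading (phase φ = -0.0°).

PF = 1 (leading, φ = -0.0°)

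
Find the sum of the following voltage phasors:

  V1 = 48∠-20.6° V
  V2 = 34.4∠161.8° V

Step 1 — Convert each phasor to rectangular form:
  V1 = 48·(cos(-20.6°) + j·sin(-20.6°)) = 44.93 - j16.89 V
  V2 = 34.4·(cos(161.8°) + j·sin(161.8°)) = -32.68 + j10.74 V
Step 2 — Sum components: V_total = 12.25 - j6.144 V.
Step 3 — Convert to polar: |V_total| = 13.71 V, ∠V_total = -26.6°.

V_total = 13.71∠-26.6° V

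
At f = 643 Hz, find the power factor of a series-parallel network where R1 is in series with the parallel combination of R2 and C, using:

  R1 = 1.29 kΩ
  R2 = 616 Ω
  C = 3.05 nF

Step 1 — Angular frequency: ω = 2π·f = 2π·643 = 4040 rad/s.
Step 2 — Component impedances:
  R1: Z = R = 1290 Ω
  R2: Z = R = 616 Ω
  C: Z = 1/(jωC) = -j/(ω·C) = 0 - j8.115e+04 Ω
Step 3 — Parallel branch: R2 || C = 1/(1/R2 + 1/C) = 616 - j4.675 Ω.
Step 4 — Series with R1: Z_total = R1 + (R2 || C) = 1906 - j4.675 Ω = 1906∠-0.1° Ω.
Step 5 — Power factor: PF = cos(φ) = Re(Z)/|Z| = 1906/1906 = 1.
Step 6 — Type: Im(Z) = -4.675 ⇒ leading (phase φ = -0.1°).

PF = 1 (leading, φ = -0.1°)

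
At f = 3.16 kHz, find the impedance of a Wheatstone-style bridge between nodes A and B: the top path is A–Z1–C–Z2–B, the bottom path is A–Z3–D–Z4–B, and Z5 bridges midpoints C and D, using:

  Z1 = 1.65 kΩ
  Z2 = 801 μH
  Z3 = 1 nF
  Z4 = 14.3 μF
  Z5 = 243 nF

Step 1 — Angular frequency: ω = 2π·f = 2π·3160 = 1.985e+04 rad/s.
Step 2 — Component impedances:
  Z1: Z = R = 1650 Ω
  Z2: Z = jωL = j·1.985e+04·0.000801 = 0 + j15.9 Ω
  Z3: Z = 1/(jωC) = -j/(ω·C) = 0 - j5.037e+04 Ω
  Z4: Z = 1/(jωC) = -j/(ω·C) = 0 - j3.522 Ω
  Z5: Z = 1/(jωC) = -j/(ω·C) = 0 - j207.3 Ω
Step 3 — Bridge requires nodal analysis (the Z5 bridge couples midpoints C and D, so the two paths cannot be reduced to a simple series/parallel combination). Setting node B to ground and injecting 1 A at node A, the 3-node admittance system at A, C, D solves to V_A = Z_AB = 1649 - j36.84 Ω = 1650∠-1.3° Ω.

Z = 1649 - j36.84 Ω = 1650∠-1.3° Ω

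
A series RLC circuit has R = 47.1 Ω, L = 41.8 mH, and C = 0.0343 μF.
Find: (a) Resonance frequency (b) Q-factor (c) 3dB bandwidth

Step 1 — Resonance: ω₀ = 1/√(LC) = 1/√(0.0418·3.43e-08) = 2.641e+04 rad/s.
Step 2 — f₀ = ω₀/(2π) = 4203 Hz.
Step 3 — Series Q: Q = ω₀L/R = 2.641e+04·0.0418/47.1 = 23.44.
Step 4 — Bandwidth: Δω = ω₀/Q = 1127 rad/s; BW = Δω/(2π) = 179.3 Hz.

(a) f₀ = 4203 Hz  (b) Q = 23.44  (c) BW = 179.3 Hz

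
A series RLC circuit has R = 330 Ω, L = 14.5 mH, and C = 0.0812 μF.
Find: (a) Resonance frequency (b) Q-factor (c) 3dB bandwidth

Step 1 — Resonance condition Im(Z)=0 gives ω₀ = 1/√(LC).
Step 2 — ω₀ = 1/√(0.0145·8.12e-08) = 2.914e+04 rad/s.
Step 3 — f₀ = ω₀/(2π) = 4638 Hz.
Step 4 — Series Q: Q = ω₀L/R = 2.914e+04·0.0145/330 = 1.281.
Step 5 — 3dB bandwidth: Δω = ω₀/Q = 2.276e+04 rad/s; BW = Δω/(2π) = 3622 Hz.

(a) f₀ = 4638 Hz  (b) Q = 1.281  (c) BW = 3622 Hz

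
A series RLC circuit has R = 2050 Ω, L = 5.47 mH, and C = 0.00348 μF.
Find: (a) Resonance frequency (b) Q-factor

Step 1 — Resonance condition Im(Z)=0 gives ω₀ = 1/√(LC).
Step 2 — ω₀ = 1/√(0.00547·3.48e-09) = 2.292e+05 rad/s.
Step 3 — f₀ = ω₀/(2π) = 3.648e+04 Hz.
Step 4 — Series Q: Q = ω₀L/R = 2.292e+05·0.00547/2050 = 0.6116.

(a) f₀ = 3.648e+04 Hz  (b) Q = 0.6116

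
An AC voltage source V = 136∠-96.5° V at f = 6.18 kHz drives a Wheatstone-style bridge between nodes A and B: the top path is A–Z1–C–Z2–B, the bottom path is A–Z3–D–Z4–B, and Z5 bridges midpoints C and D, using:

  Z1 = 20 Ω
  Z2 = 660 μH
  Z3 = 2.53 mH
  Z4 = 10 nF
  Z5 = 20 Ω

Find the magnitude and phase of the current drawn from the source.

Step 1 — Angular frequency: ω = 2π·f = 2π·6180 = 3.883e+04 rad/s.
Step 2 — Component impedances:
  Z1: Z = R = 20 Ω
  Z2: Z = jωL = j·3.883e+04·0.00066 = 0 + j25.63 Ω
  Z3: Z = jωL = j·3.883e+04·0.00253 = 0 + j98.24 Ω
  Z4: Z = 1/(jωC) = -j/(ω·C) = 0 - j2575 Ω
  Z5: Z = R = 20 Ω
Step 3 — Bridge requires nodal analysis (the Z5 bridge couples midpoints C and D, so the two paths cannot be reduced to a simple series/parallel combination). Setting node B to ground and injecting 1 A at node A, the 3-node admittance system at A, C, D solves to V_A = Z_AB = 18.6 + j29.31 Ω = 34.72∠57.6° Ω.
Step 4 — Source phasor: V = 136∠-96.5° V = -15.4 - j135.1 V.
Step 5 — Ohm's law: I = V / Z_total = (-15.4 - j135.1) / (18.6 + j29.31) = -3.524 - j1.711 A.
Step 6 — Convert to polar: |I| = 3.917 A, ∠I = -154.1°.

I = 3.917∠-154.1° A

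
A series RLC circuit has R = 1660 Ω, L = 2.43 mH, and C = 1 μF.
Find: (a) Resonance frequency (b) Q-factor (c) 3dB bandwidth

Step 1 — Resonance: ω₀ = 1/√(LC) = 1/√(0.00243·1e-06) = 2.029e+04 rad/s.
Step 2 — f₀ = ω₀/(2π) = 3229 Hz.
Step 3 — Series Q: Q = ω₀L/R = 2.029e+04·0.00243/1660 = 0.0297.
Step 4 — Bandwidth: Δω = ω₀/Q = 6.831e+05 rad/s; BW = Δω/(2π) = 1.087e+05 Hz.

(a) f₀ = 3229 Hz  (b) Q = 0.0297  (c) BW = 1.087e+05 Hz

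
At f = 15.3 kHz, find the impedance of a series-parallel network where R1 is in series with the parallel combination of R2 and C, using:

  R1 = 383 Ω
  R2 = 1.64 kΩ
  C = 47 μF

Step 1 — Angular frequency: ω = 2π·f = 2π·1.53e+04 = 9.613e+04 rad/s.
Step 2 — Component impedances:
  R1: Z = R = 383 Ω
  R2: Z = R = 1640 Ω
  C: Z = 1/(jωC) = -j/(ω·C) = 0 - j0.2213 Ω
Step 3 — Parallel branch: R2 || C = 1/(1/R2 + 1/C) = 2.987e-05 - j0.2213 Ω.
Step 4 — Series with R1: Z_total = R1 + (R2 || C) = 383 - j0.2213 Ω = 383∠-0.0° Ω.

Z = 383 - j0.2213 Ω = 383∠-0.0° Ω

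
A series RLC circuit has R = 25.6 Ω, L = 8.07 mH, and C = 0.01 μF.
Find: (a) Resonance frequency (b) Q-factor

Step 1 — Resonance condition Im(Z)=0 gives ω₀ = 1/√(LC).
Step 2 — ω₀ = 1/√(0.00807·1e-08) = 1.113e+05 rad/s.
Step 3 — f₀ = ω₀/(2π) = 1.772e+04 Hz.
Step 4 — Series Q: Q = ω₀L/R = 1.113e+05·0.00807/25.6 = 35.09.

(a) f₀ = 1.772e+04 Hz  (b) Q = 35.09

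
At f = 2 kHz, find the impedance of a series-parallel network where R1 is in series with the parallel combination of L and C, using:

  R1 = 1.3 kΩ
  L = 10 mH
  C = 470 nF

Step 1 — Angular frequency: ω = 2π·f = 2π·2000 = 1.257e+04 rad/s.
Step 2 — Component impedances:
  R1: Z = R = 1300 Ω
  L: Z = jωL = j·1.257e+04·0.01 = 0 + j125.7 Ω
  C: Z = 1/(jωC) = -j/(ω·C) = 0 - j169.3 Ω
Step 3 — Parallel branch: L || C = 1/(1/L + 1/C) = 0 + j487.4 Ω.
Step 4 — Series with R1: Z_total = R1 + (L || C) = 1300 + j487.4 Ω = 1388∠20.6° Ω.

Z = 1300 + j487.4 Ω = 1388∠20.6° Ω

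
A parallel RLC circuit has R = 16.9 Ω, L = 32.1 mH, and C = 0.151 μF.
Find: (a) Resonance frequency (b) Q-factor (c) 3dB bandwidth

Step 1 — Resonance: ω₀ = 1/√(LC) = 1/√(0.0321·1.51e-07) = 1.436e+04 rad/s.
Step 2 — f₀ = ω₀/(2π) = 2286 Hz.
Step 3 — Parallel Q: Q = R/(ω₀L) = 16.9/(1.436e+04·0.0321) = 0.03665.
Step 4 — Bandwidth: Δω = ω₀/Q = 3.919e+05 rad/s; BW = Δω/(2π) = 6.237e+04 Hz.

(a) f₀ = 2286 Hz  (b) Q = 0.03665  (c) BW = 6.237e+04 Hz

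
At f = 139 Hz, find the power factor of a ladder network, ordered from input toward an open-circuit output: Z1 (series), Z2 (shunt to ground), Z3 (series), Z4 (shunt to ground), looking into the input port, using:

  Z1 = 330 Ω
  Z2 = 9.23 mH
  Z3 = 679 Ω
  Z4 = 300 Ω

Step 1 — Angular frequency: ω = 2π·f = 2π·139 = 873.4 rad/s.
Step 2 — Component impedances:
  Z1: Z = R = 330 Ω
  Z2: Z = jωL = j·873.4·0.00923 = 0 + j8.061 Ω
  Z3: Z = R = 679 Ω
  Z4: Z = R = 300 Ω
Step 3 — Ladder network (open output): work backward from the far end, alternating series and parallel combinations. Z_in = 330.1 + j8.061 Ω = 330.2∠1.4° Ω.
Step 4 — Power factor: PF = cos(φ) = Re(Z)/|Z| = 330.1/330.2 = 0.9997.
Step 5 — Type: Im(Z) = 8.061 ⇒ lagging (phase φ = 1.4°).

PF = 0.9997 (lagging, φ = 1.4°)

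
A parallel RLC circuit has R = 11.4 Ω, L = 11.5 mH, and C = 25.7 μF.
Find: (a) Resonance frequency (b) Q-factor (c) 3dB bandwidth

Step 1 — Resonance: ω₀ = 1/√(LC) = 1/√(0.0115·2.57e-05) = 1839 rad/s.
Step 2 — f₀ = ω₀/(2π) = 292.8 Hz.
Step 3 — Parallel Q: Q = R/(ω₀L) = 11.4/(1839·0.0115) = 0.5389.
Step 4 — Bandwidth: Δω = ω₀/Q = 3413 rad/s; BW = Δω/(2π) = 543.2 Hz.

(a) f₀ = 292.8 Hz  (b) Q = 0.5389  (c) BW = 543.2 Hz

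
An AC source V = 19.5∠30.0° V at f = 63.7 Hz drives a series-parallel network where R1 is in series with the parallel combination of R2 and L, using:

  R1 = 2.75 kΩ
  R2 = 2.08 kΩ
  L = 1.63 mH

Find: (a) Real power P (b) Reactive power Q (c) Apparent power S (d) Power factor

Step 1 — Angular frequency: ω = 2π·f = 2π·63.7 = 400.2 rad/s.
Step 2 — Component impedances:
  R1: Z = R = 2750 Ω
  R2: Z = R = 2080 Ω
  L: Z = jωL = j·400.2·0.00163 = 0 + j0.6524 Ω
Step 3 — Parallel branch: R2 || L = 1/(1/R2 + 1/L) = 0.0002046 + j0.6524 Ω.
Step 4 — Series with R1: Z_total = R1 + (R2 || L) = 2750 + j0.6524 Ω = 2750∠0.0° Ω.
Step 5 — Source phasor: V = 19.5∠30.0° V = 16.89 + j9.75 V.
Step 6 — Current: I = V / Z = 0.006142 + j0.003544 A = 0.007091∠30.0° A.
Step 7 — Complex power: S = V·I* = 0.1383 + j3.28e-05 VA.
Step 8 — Real power: P = Re(S) = 0.1383 W.
Step 9 — Reactive power: Q = Im(S) = 3.28e-05 VAR.
Step 10 — Apparent power: |S| = 0.1383 VA.
Step 11 — Power factor: PF = P/|S| = 1 (lagging).

(a) P = 0.1383 W  (b) Q = 3.28e-05 VAR  (c) S = 0.1383 VA  (d) PF = 1 (lagging)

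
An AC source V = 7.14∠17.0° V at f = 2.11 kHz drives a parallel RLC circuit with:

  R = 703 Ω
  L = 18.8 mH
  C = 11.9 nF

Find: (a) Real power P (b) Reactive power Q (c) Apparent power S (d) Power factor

Step 1 — Angular frequency: ω = 2π·f = 2π·2110 = 1.326e+04 rad/s.
Step 2 — Component impedances:
  R: Z = R = 703 Ω
  L: Z = jωL = j·1.326e+04·0.0188 = 0 + j249.2 Ω
  C: Z = 1/(jωC) = -j/(ω·C) = 0 - j6339 Ω
Step 3 — Parallel combination: 1/Z_total = 1/R + 1/L + 1/C; Z_total = 84.27 + j228.3 Ω = 243.4∠69.7° Ω.
Step 4 — Source phasor: V = 7.14∠17.0° V = 6.828 + j2.088 V.
Step 5 — Current: I = V / Z = 0.01776 - j0.02335 A = 0.02933∠-52.7° A.
Step 6 — Complex power: S = V·I* = 0.07252 + j0.1965 VA.
Step 7 — Real power: P = Re(S) = 0.07252 W.
Step 8 — Reactive power: Q = Im(S) = 0.1965 VAR.
Step 9 — Apparent power: |S| = 0.2095 VA.
Step 10 — Power factor: PF = P/|S| = 0.3462 (lagging).

(a) P = 0.07252 W  (b) Q = 0.1965 VAR  (c) S = 0.2095 VA  (d) PF = 0.3462 (lagging)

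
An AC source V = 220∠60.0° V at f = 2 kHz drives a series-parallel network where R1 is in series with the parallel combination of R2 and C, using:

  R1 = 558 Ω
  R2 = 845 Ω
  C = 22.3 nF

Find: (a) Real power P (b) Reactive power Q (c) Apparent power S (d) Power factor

Step 1 — Angular frequency: ω = 2π·f = 2π·2000 = 1.257e+04 rad/s.
Step 2 — Component impedances:
  R1: Z = R = 558 Ω
  R2: Z = R = 845 Ω
  C: Z = 1/(jωC) = -j/(ω·C) = 0 - j3568 Ω
Step 3 — Parallel branch: R2 || C = 1/(1/R2 + 1/C) = 800.1 - j189.5 Ω.
Step 4 — Series with R1: Z_total = R1 + (R2 || C) = 1358 - j189.5 Ω = 1371∠-7.9° Ω.
Step 5 — Source phasor: V = 220∠60.0° V = 110 + j190.5 V.
Step 6 — Current: I = V / Z = 0.06025 + j0.1487 A = 0.1604∠67.9° A.
Step 7 — Complex power: S = V·I* = 34.96 - j4.877 VA.
Step 8 — Real power: P = Re(S) = 34.96 W.
Step 9 — Reactive power: Q = Im(S) = -4.877 VAR.
Step 10 — Apparent power: |S| = 35.3 VA.
Step 11 — Power factor: PF = P/|S| = 0.9904 (leading).

(a) P = 34.96 W  (b) Q = -4.877 VAR  (c) S = 35.3 VA  (d) PF = 0.9904 (leading)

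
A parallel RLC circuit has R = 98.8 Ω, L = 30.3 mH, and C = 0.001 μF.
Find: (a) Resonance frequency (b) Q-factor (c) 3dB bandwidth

Step 1 — Resonance: ω₀ = 1/√(LC) = 1/√(0.0303·1e-09) = 1.817e+05 rad/s.
Step 2 — f₀ = ω₀/(2π) = 2.891e+04 Hz.
Step 3 — Parallel Q: Q = R/(ω₀L) = 98.8/(1.817e+05·0.0303) = 0.01795.
Step 4 — Bandwidth: Δω = ω₀/Q = 1.012e+07 rad/s; BW = Δω/(2π) = 1.611e+06 Hz.

(a) f₀ = 2.891e+04 Hz  (b) Q = 0.01795  (c) BW = 1.611e+06 Hz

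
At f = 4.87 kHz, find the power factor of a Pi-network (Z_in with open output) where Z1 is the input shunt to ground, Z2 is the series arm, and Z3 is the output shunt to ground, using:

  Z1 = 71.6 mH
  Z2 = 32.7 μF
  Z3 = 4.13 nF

Step 1 — Angular frequency: ω = 2π·f = 2π·4870 = 3.06e+04 rad/s.
Step 2 — Component impedances:
  Z1: Z = jωL = j·3.06e+04·0.0716 = 0 + j2191 Ω
  Z2: Z = 1/(jωC) = -j/(ω·C) = 0 - j0.9994 Ω
  Z3: Z = 1/(jωC) = -j/(ω·C) = 0 - j7913 Ω
Step 3 — With open output, the series arm Z2 and the output shunt Z3 appear in series to ground: Z2 + Z3 = 0 - j7914 Ω.
Step 4 — Parallel with input shunt Z1: Z_in = Z1 || (Z2 + Z3) = 0 + j3030 Ω = 3030∠90.0° Ω.
Step 5 — Power factor: PF = cos(φ) = Re(Z)/|Z| = -0/3030 = -0.
Step 6 — Type: Im(Z) = 3030 ⇒ lagging (phase φ = 90.0°).

PF = -0 (lagging, φ = 90.0°)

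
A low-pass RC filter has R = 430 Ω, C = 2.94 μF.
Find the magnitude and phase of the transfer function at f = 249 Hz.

Step 1 — Angular frequency: ω = 2π·249 = 1565 rad/s.
Step 2 — Transfer function: H(jω) = 1/(1 + jωRC).
Step 3 — Denominator: 1 + jωRC = 1 + j·1565·430·2.94e-06 = 1 + j1.978.
Step 4 — H = 0.2036 - j0.4027.
Step 5 — Magnitude: |H| = 0.4512 (-6.9 dB); phase: φ = -63.2°.

|H| = 0.4512 (-6.9 dB), φ = -63.2°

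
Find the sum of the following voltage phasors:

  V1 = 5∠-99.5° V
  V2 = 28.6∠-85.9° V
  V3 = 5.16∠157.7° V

Step 1 — Convert each phasor to rectangular form:
  V1 = 5·(cos(-99.5°) + j·sin(-99.5°)) = -0.8252 - j4.931 V
  V2 = 28.6·(cos(-85.9°) + j·sin(-85.9°)) = 2.045 - j28.53 V
  V3 = 5.16·(cos(157.7°) + j·sin(157.7°)) = -4.774 + j1.958 V
Step 2 — Sum components: V_total = -3.554 - j31.5 V.
Step 3 — Convert to polar: |V_total| = 31.7 V, ∠V_total = -96.4°.

V_total = 31.7∠-96.4° V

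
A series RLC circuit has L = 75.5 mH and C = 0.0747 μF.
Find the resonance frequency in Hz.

Step 1 — Resonance condition Im(Z)=0 gives ω₀ = 1/√(LC).
Step 2 — ω₀ = 1/√(0.0755·7.47e-08) = 1.332e+04 rad/s.
Step 3 — f₀ = ω₀/(2π) = 2119 Hz.

f₀ = 2119 Hz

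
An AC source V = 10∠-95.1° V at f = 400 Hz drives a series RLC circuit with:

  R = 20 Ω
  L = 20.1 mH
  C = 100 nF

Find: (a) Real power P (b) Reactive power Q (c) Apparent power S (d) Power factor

Step 1 — Angular frequency: ω = 2π·f = 2π·400 = 2513 rad/s.
Step 2 — Component impedances:
  R: Z = R = 20 Ω
  L: Z = jωL = j·2513·0.0201 = 0 + j50.52 Ω
  C: Z = 1/(jωC) = -j/(ω·C) = 0 - j3979 Ω
Step 3 — Series combination: Z_total = R + L + C = 20 - j3928 Ω = 3928∠-89.7° Ω.
Step 4 — Source phasor: V = 10∠-95.1° V = -0.8889 - j9.96 V.
Step 5 — Current: I = V / Z = 0.002534 - j0.0002392 A = 0.002546∠-5.4° A.
Step 6 — Complex power: S = V·I* = 0.0001296 - j0.02546 VA.
Step 7 — Real power: P = Re(S) = 0.0001296 W.
Step 8 — Reactive power: Q = Im(S) = -0.02546 VAR.
Step 9 — Apparent power: |S| = 0.02546 VA.
Step 10 — Power factor: PF = P/|S| = 0.005091 (leading).

(a) P = 0.0001296 W  (b) Q = -0.02546 VAR  (c) S = 0.02546 VA  (d) PF = 0.005091 (leading)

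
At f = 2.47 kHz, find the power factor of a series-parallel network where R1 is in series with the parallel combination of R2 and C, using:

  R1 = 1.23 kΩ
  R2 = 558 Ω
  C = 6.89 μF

Step 1 — Angular frequency: ω = 2π·f = 2π·2470 = 1.552e+04 rad/s.
Step 2 — Component impedances:
  R1: Z = R = 1230 Ω
  R2: Z = R = 558 Ω
  C: Z = 1/(jωC) = -j/(ω·C) = 0 - j9.352 Ω
Step 3 — Parallel branch: R2 || C = 1/(1/R2 + 1/C) = 0.1567 - j9.349 Ω.
Step 4 — Series with R1: Z_total = R1 + (R2 || C) = 1230 - j9.349 Ω = 1230∠-0.4° Ω.
Step 5 — Power factor: PF = cos(φ) = Re(Z)/|Z| = 1230/1230 = 1.
Step 6 — Type: Im(Z) = -9.349 ⇒ leading (phase φ = -0.4°).

PF = 1 (leading, φ = -0.4°)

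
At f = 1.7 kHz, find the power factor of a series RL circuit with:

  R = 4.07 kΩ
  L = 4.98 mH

Step 1 — Angular frequency: ω = 2π·f = 2π·1700 = 1.068e+04 rad/s.
Step 2 — Component impedances:
  R: Z = R = 4070 Ω
  L: Z = jωL = j·1.068e+04·0.00498 = 0 + j53.19 Ω
Step 3 — Series combination: Z_total = R + L = 4070 + j53.19 Ω = 4070∠0.7° Ω.
Step 4 — Power factor: PF = cos(φ) = Re(Z)/|Z| = 4070/4070.3 = 0.9999.
Step 5 — Type: Im(Z) = 53.19 ⇒ lagging (phase φ = 0.7°).

PF = 0.9999 (lagging, φ = 0.7°)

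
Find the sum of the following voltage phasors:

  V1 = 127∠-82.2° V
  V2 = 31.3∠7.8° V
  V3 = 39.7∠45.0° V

Step 1 — Convert each phasor to rectangular form:
  V1 = 127·(cos(-82.2°) + j·sin(-82.2°)) = 17.24 - j125.8 V
  V2 = 31.3·(cos(7.8°) + j·sin(7.8°)) = 31.01 + j4.248 V
  V3 = 39.7·(cos(45.0°) + j·sin(45.0°)) = 28.07 + j28.07 V
Step 2 — Sum components: V_total = 76.32 - j93.5 V.
Step 3 — Convert to polar: |V_total| = 120.7 V, ∠V_total = -50.8°.

V_total = 120.7∠-50.8° V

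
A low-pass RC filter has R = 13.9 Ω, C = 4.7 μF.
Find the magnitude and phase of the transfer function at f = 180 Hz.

Step 1 — Angular frequency: ω = 2π·180 = 1131 rad/s.
Step 2 — Transfer function: H(jω) = 1/(1 + jωRC).
Step 3 — Denominator: 1 + jωRC = 1 + j·1131·13.9·4.7e-06 = 1 + j0.07389.
Step 4 — H = 0.9946 - j0.07349.
Step 5 — Magnitude: |H| = 0.9973 (-0.0 dB); phase: φ = -4.2°.

|H| = 0.9973 (-0.0 dB), φ = -4.2°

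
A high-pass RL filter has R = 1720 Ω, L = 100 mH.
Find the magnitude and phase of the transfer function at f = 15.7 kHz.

Step 1 — Angular frequency: ω = 2π·1.57e+04 = 9.865e+04 rad/s.
Step 2 — Transfer function: H(jω) = jωL/(R + jωL).
Step 3 — Numerator jωL = j·9865; denominator R + jωL = 1720 + j9865.
Step 4 — H = 0.9705 + j0.1692.
Step 5 — Magnitude: |H| = 0.9851 (-0.1 dB); phase: φ = 9.9°.

|H| = 0.9851 (-0.1 dB), φ = 9.9°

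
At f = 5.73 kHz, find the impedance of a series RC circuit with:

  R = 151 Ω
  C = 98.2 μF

Step 1 — Angular frequency: ω = 2π·f = 2π·5730 = 3.6e+04 rad/s.
Step 2 — Component impedances:
  R: Z = R = 151 Ω
  C: Z = 1/(jωC) = -j/(ω·C) = 0 - j0.2828 Ω
Step 3 — Series combination: Z_total = R + C = 151 - j0.2828 Ω = 151∠-0.1° Ω.

Z = 151 - j0.2828 Ω = 151∠-0.1° Ω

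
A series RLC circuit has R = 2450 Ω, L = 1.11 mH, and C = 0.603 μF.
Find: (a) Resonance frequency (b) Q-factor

Step 1 — Resonance condition Im(Z)=0 gives ω₀ = 1/√(LC).
Step 2 — ω₀ = 1/√(0.00111·6.03e-07) = 3.865e+04 rad/s.
Step 3 — f₀ = ω₀/(2π) = 6152 Hz.
Step 4 — Series Q: Q = ω₀L/R = 3.865e+04·0.00111/2450 = 0.01751.

(a) f₀ = 6152 Hz  (b) Q = 0.01751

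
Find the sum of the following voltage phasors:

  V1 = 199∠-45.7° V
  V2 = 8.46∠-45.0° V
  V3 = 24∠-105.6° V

Step 1 — Convert each phasor to rectangular form:
  V1 = 199·(cos(-45.7°) + j·sin(-45.7°)) = 139 - j142.4 V
  V2 = 8.46·(cos(-45.0°) + j·sin(-45.0°)) = 5.982 - j5.982 V
  V3 = 24·(cos(-105.6°) + j·sin(-105.6°)) = -6.454 - j23.12 V
Step 2 — Sum components: V_total = 138.5 - j171.5 V.
Step 3 — Convert to polar: |V_total| = 220.5 V, ∠V_total = -51.1°.

V_total = 220.5∠-51.1° V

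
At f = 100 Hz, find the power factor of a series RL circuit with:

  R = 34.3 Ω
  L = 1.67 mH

Step 1 — Angular frequency: ω = 2π·f = 2π·100 = 628.3 rad/s.
Step 2 — Component impedances:
  R: Z = R = 34.3 Ω
  L: Z = jωL = j·628.3·0.00167 = 0 + j1.049 Ω
Step 3 — Series combination: Z_total = R + L = 34.3 + j1.049 Ω = 34.32∠1.8° Ω.
Step 4 — Power factor: PF = cos(φ) = Re(Z)/|Z| = 34.3/34.316 = 0.9995.
Step 5 — Type: Im(Z) = 1.049 ⇒ lagging (phase φ = 1.8°).

PF = 0.9995 (lagging, φ = 1.8°)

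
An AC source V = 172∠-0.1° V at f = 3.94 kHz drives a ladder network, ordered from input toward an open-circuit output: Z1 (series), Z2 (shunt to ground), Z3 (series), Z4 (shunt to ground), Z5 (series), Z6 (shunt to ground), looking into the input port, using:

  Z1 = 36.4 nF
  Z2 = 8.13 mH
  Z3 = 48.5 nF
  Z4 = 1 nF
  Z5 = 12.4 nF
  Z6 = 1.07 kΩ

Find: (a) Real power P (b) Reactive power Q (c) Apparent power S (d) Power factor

Step 1 — Angular frequency: ω = 2π·f = 2π·3940 = 2.476e+04 rad/s.
Step 2 — Component impedances:
  Z1: Z = 1/(jωC) = -j/(ω·C) = 0 - j1110 Ω
  Z2: Z = jωL = j·2.476e+04·0.00813 = 0 + j201.3 Ω
  Z3: Z = 1/(jωC) = -j/(ω·C) = 0 - j832.9 Ω
  Z4: Z = 1/(jωC) = -j/(ω·C) = 0 - j4.039e+04 Ω
  Z5: Z = 1/(jωC) = -j/(ω·C) = 0 - j3258 Ω
  Z6: Z = R = 1070 Ω
Step 3 — Ladder network (open output): work backward from the far end, alternating series and parallel combinations. Z_in = 2.594 - j898.1 Ω = 898.1∠-89.8° Ω.
Step 4 — Source phasor: V = 172∠-0.1° V = 172 - j0.3002 V.
Step 5 — Current: I = V / Z = 0.0008875 + j0.1915 A = 0.1915∠89.7° A.
Step 6 — Complex power: S = V·I* = 0.09516 - j32.94 VA.
Step 7 — Real power: P = Re(S) = 0.09516 W.
Step 8 — Reactive power: Q = Im(S) = -32.94 VAR.
Step 9 — Apparent power: |S| = 32.94 VA.
Step 10 — Power factor: PF = P/|S| = 0.002889 (leading).

(a) P = 0.09516 W  (b) Q = -32.94 VAR  (c) S = 32.94 VA  (d) PF = 0.002889 (leading)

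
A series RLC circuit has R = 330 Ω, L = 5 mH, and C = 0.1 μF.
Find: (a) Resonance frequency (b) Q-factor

Step 1 — Resonance condition Im(Z)=0 gives ω₀ = 1/√(LC).
Step 2 — ω₀ = 1/√(0.005·1e-07) = 4.472e+04 rad/s.
Step 3 — f₀ = ω₀/(2π) = 7118 Hz.
Step 4 — Series Q: Q = ω₀L/R = 4.472e+04·0.005/330 = 0.6776.

(a) f₀ = 7118 Hz  (b) Q = 0.6776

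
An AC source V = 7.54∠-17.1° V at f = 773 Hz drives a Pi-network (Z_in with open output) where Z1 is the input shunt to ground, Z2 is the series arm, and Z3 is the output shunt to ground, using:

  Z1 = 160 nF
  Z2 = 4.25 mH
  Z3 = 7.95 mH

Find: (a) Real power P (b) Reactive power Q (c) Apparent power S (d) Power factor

Step 1 — Angular frequency: ω = 2π·f = 2π·773 = 4857 rad/s.
Step 2 — Component impedances:
  Z1: Z = 1/(jωC) = -j/(ω·C) = 0 - j1287 Ω
  Z2: Z = jωL = j·4857·0.00425 = 0 + j20.64 Ω
  Z3: Z = jωL = j·4857·0.00795 = 0 + j38.61 Ω
Step 3 — With open output, the series arm Z2 and the output shunt Z3 appear in series to ground: Z2 + Z3 = 0 + j59.25 Ω.
Step 4 — Parallel with input shunt Z1: Z_in = Z1 || (Z2 + Z3) = 0 + j62.11 Ω = 62.11∠90.0° Ω.
Step 5 — Source phasor: V = 7.54∠-17.1° V = 7.207 - j2.217 V.
Step 6 — Current: I = V / Z = -0.03569 - j0.116 A = 0.1214∠-107.1° A.
Step 7 — Complex power: S = V·I* = 0 + j0.9153 VA.
Step 8 — Real power: P = Re(S) = 0 W.
Step 9 — Reactive power: Q = Im(S) = 0.9153 VAR.
Step 10 — Apparent power: |S| = 0.9153 VA.
Step 11 — Power factor: PF = P/|S| = 0 (lagging).

(a) P = 0 W  (b) Q = 0.9153 VAR  (c) S = 0.9153 VA  (d) PF = 0 (lagging)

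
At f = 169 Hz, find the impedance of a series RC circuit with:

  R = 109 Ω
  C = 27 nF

Step 1 — Angular frequency: ω = 2π·f = 2π·169 = 1062 rad/s.
Step 2 — Component impedances:
  R: Z = R = 109 Ω
  C: Z = 1/(jωC) = -j/(ω·C) = 0 - j3.488e+04 Ω
Step 3 — Series combination: Z_total = R + C = 109 - j3.488e+04 Ω = 3.488e+04∠-89.8° Ω.

Z = 109 - j3.488e+04 Ω = 3.488e+04∠-89.8° Ω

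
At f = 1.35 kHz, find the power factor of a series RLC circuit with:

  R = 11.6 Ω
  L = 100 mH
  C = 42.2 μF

Step 1 — Angular frequency: ω = 2π·f = 2π·1350 = 8482 rad/s.
Step 2 — Component impedances:
  R: Z = R = 11.6 Ω
  L: Z = jωL = j·8482·0.1 = 0 + j848.2 Ω
  C: Z = 1/(jωC) = -j/(ω·C) = 0 - j2.794 Ω
Step 3 — Series combination: Z_total = R + L + C = 11.6 + j845.4 Ω = 845.5∠89.2° Ω.
Step 4 — Power factor: PF = cos(φ) = Re(Z)/|Z| = 11.6/845.5 = 0.01372.
Step 5 — Type: Im(Z) = 845.4 ⇒ lagging (phase φ = 89.2°).

PF = 0.01372 (lagging, φ = 89.2°)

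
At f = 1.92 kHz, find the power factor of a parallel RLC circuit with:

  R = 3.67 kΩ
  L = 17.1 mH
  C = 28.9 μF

Step 1 — Angular frequency: ω = 2π·f = 2π·1920 = 1.206e+04 rad/s.
Step 2 — Component impedances:
  R: Z = R = 3670 Ω
  L: Z = jωL = j·1.206e+04·0.0171 = 0 + j206.3 Ω
  C: Z = 1/(jωC) = -j/(ω·C) = 0 - j2.868 Ω
Step 3 — Parallel combination: 1/Z_total = 1/R + 1/L + 1/C; Z_total = 0.002305 - j2.909 Ω = 2.909∠-90.0° Ω.
Step 4 — Power factor: PF = cos(φ) = Re(Z)/|Z| = 0.0023054/2.9087 = 0.0007926.
Step 5 — Type: Im(Z) = -2.909 ⇒ leading (phase φ = -90.0°).

PF = 0.0007926 (leading, φ = -90.0°)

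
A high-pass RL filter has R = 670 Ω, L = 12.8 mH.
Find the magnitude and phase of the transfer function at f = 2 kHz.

Step 1 — Angular frequency: ω = 2π·2000 = 1.257e+04 rad/s.
Step 2 — Transfer function: H(jω) = jωL/(R + jωL).
Step 3 — Numerator jωL = j·160.8; denominator R + jωL = 670 + j160.8.
Step 4 — H = 0.05449 + j0.227.
Step 5 — Magnitude: |H| = 0.2334 (-12.6 dB); phase: φ = 76.5°.

|H| = 0.2334 (-12.6 dB), φ = 76.5°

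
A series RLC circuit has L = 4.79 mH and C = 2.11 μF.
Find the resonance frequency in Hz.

Step 1 — Resonance condition Im(Z)=0 gives ω₀ = 1/√(LC).
Step 2 — ω₀ = 1/√(0.00479·2.11e-06) = 9947 rad/s.
Step 3 — f₀ = ω₀/(2π) = 1583 Hz.

f₀ = 1583 Hz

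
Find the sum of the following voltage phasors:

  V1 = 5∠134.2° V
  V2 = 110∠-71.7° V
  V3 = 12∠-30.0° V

Step 1 — Convert each phasor to rectangular form:
  V1 = 5·(cos(134.2°) + j·sin(134.2°)) = -3.486 + j3.585 V
  V2 = 110·(cos(-71.7°) + j·sin(-71.7°)) = 34.54 - j104.4 V
  V3 = 12·(cos(-30.0°) + j·sin(-30.0°)) = 10.39 - j6 V
Step 2 — Sum components: V_total = 41.45 - j106.9 V.
Step 3 — Convert to polar: |V_total| = 114.6 V, ∠V_total = -68.8°.

V_total = 114.6∠-68.8° V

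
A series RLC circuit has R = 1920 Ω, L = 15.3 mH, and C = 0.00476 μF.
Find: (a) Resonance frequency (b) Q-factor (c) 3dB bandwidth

Step 1 — Resonance condition Im(Z)=0 gives ω₀ = 1/√(LC).
Step 2 — ω₀ = 1/√(0.0153·4.76e-09) = 1.172e+05 rad/s.
Step 3 — f₀ = ω₀/(2π) = 1.865e+04 Hz.
Step 4 — Series Q: Q = ω₀L/R = 1.172e+05·0.0153/1920 = 0.9338.
Step 5 — 3dB bandwidth: Δω = ω₀/Q = 1.255e+05 rad/s; BW = Δω/(2π) = 1.997e+04 Hz.

(a) f₀ = 1.865e+04 Hz  (b) Q = 0.9338  (c) BW = 1.997e+04 Hz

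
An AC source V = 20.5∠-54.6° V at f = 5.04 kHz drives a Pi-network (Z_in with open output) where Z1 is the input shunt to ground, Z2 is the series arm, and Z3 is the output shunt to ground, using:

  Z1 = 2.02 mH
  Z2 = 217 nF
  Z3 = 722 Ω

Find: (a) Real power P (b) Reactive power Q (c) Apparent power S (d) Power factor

Step 1 — Angular frequency: ω = 2π·f = 2π·5040 = 3.167e+04 rad/s.
Step 2 — Component impedances:
  Z1: Z = jωL = j·3.167e+04·0.00202 = 0 + j63.97 Ω
  Z2: Z = 1/(jωC) = -j/(ω·C) = 0 - j145.5 Ω
  Z3: Z = R = 722 Ω
Step 3 — With open output, the series arm Z2 and the output shunt Z3 appear in series to ground: Z2 + Z3 = 722 - j145.5 Ω.
Step 4 — Parallel with input shunt Z1: Z_in = Z1 || (Z2 + Z3) = 5.596 + j64.6 Ω = 64.84∠85.0° Ω.
Step 5 — Source phasor: V = 20.5∠-54.6° V = 11.88 - j16.71 V.
Step 6 — Current: I = V / Z = -0.2409 - j0.2047 A = 0.3162∠-139.6° A.
Step 7 — Complex power: S = V·I* = 0.5593 + j6.457 VA.
Step 8 — Real power: P = Re(S) = 0.5593 W.
Step 9 — Reactive power: Q = Im(S) = 6.457 VAR.
Step 10 — Apparent power: |S| = 6.481 VA.
Step 11 — Power factor: PF = P/|S| = 0.0863 (lagging).

(a) P = 0.5593 W  (b) Q = 6.457 VAR  (c) S = 6.481 VA  (d) PF = 0.0863 (lagging)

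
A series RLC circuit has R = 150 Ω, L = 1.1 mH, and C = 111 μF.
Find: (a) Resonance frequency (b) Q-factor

Step 1 — Resonance condition Im(Z)=0 gives ω₀ = 1/√(LC).
Step 2 — ω₀ = 1/√(0.0011·0.000111) = 2862 rad/s.
Step 3 — f₀ = ω₀/(2π) = 455.5 Hz.
Step 4 — Series Q: Q = ω₀L/R = 2862·0.0011/150 = 0.02099.

(a) f₀ = 455.5 Hz  (b) Q = 0.02099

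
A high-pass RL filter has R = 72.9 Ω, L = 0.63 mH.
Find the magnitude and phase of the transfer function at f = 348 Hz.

Step 1 — Angular frequency: ω = 2π·348 = 2187 rad/s.
Step 2 — Transfer function: H(jω) = jωL/(R + jωL).
Step 3 — Numerator jωL = j·1.378; denominator R + jωL = 72.9 + j1.378.
Step 4 — H = 0.0003569 + j0.01889.
Step 5 — Magnitude: |H| = 0.01889 (-34.5 dB); phase: φ = 88.9°.

|H| = 0.01889 (-34.5 dB), φ = 88.9°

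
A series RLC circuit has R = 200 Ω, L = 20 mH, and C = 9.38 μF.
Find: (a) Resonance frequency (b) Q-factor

Step 1 — Resonance condition Im(Z)=0 gives ω₀ = 1/√(LC).
Step 2 — ω₀ = 1/√(0.02·9.38e-06) = 2309 rad/s.
Step 3 — f₀ = ω₀/(2π) = 367.5 Hz.
Step 4 — Series Q: Q = ω₀L/R = 2309·0.02/200 = 0.2309.

(a) f₀ = 367.5 Hz  (b) Q = 0.2309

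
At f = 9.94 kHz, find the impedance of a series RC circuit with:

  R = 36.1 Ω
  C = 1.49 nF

Step 1 — Angular frequency: ω = 2π·f = 2π·9940 = 6.245e+04 rad/s.
Step 2 — Component impedances:
  R: Z = R = 36.1 Ω
  C: Z = 1/(jωC) = -j/(ω·C) = 0 - j1.075e+04 Ω
Step 3 — Series combination: Z_total = R + C = 36.1 - j1.075e+04 Ω = 1.075e+04∠-89.8° Ω.

Z = 36.1 - j1.075e+04 Ω = 1.075e+04∠-89.8° Ω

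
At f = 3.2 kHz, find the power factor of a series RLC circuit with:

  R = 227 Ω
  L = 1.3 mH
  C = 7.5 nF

Step 1 — Angular frequency: ω = 2π·f = 2π·3200 = 2.011e+04 rad/s.
Step 2 — Component impedances:
  R: Z = R = 227 Ω
  L: Z = jωL = j·2.011e+04·0.0013 = 0 + j26.14 Ω
  C: Z = 1/(jωC) = -j/(ω·C) = 0 - j6631 Ω
Step 3 — Series combination: Z_total = R + L + C = 227 - j6605 Ω = 6609∠-88.0° Ω.
Step 4 — Power factor: PF = cos(φ) = Re(Z)/|Z| = 227/6609 = 0.03435.
Step 5 — Type: Im(Z) = -6605 ⇒ leading (phase φ = -88.0°).

PF = 0.03435 (leading, φ = -88.0°)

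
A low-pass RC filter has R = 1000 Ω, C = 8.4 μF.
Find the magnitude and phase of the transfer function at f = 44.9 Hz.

Step 1 — Angular frequency: ω = 2π·44.9 = 282.1 rad/s.
Step 2 — Transfer function: H(jω) = 1/(1 + jωRC).
Step 3 — Denominator: 1 + jωRC = 1 + j·282.1·1000·8.4e-06 = 1 + j2.37.
Step 4 — H = 0.1512 - j0.3582.
Step 5 — Magnitude: |H| = 0.3888 (-8.2 dB); phase: φ = -67.1°.

|H| = 0.3888 (-8.2 dB), φ = -67.1°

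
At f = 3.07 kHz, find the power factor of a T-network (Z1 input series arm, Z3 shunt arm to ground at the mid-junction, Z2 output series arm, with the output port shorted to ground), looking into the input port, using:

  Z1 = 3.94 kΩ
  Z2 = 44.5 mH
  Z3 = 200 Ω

Step 1 — Angular frequency: ω = 2π·f = 2π·3070 = 1.929e+04 rad/s.
Step 2 — Component impedances:
  Z1: Z = R = 3940 Ω
  Z2: Z = jωL = j·1.929e+04·0.0445 = 0 + j858.4 Ω
  Z3: Z = R = 200 Ω
Step 3 — With the output port shorted to ground, the output series arm Z2 runs from the junction to ground; the shunt arm Z3 also runs from the junction to ground. They appear in parallel: Z3 || Z2 = 189.7 + j44.2 Ω.
Step 4 — Series with input arm Z1: Z_in = Z1 + (Z3 || Z2) = 4130 + j44.2 Ω = 4130∠0.6° Ω.
Step 5 — Power factor: PF = cos(φ) = Re(Z)/|Z| = 4129.7/4129.94 = 0.9999.
Step 6 — Type: Im(Z) = 44.2 ⇒ lagging (phase φ = 0.6°).

PF = 0.9999 (lagging, φ = 0.6°)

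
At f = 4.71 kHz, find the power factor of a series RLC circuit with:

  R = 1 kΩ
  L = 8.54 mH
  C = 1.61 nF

Step 1 — Angular frequency: ω = 2π·f = 2π·4710 = 2.959e+04 rad/s.
Step 2 — Component impedances:
  R: Z = R = 1000 Ω
  L: Z = jωL = j·2.959e+04·0.00854 = 0 + j252.7 Ω
  C: Z = 1/(jωC) = -j/(ω·C) = 0 - j2.099e+04 Ω
Step 3 — Series combination: Z_total = R + L + C = 1000 - j2.074e+04 Ω = 2.076e+04∠-87.2° Ω.
Step 4 — Power factor: PF = cos(φ) = Re(Z)/|Z| = 1000/2.076e+04 = 0.04817.
Step 5 — Type: Im(Z) = -2.074e+04 ⇒ leading (phase φ = -87.2°).

PF = 0.04817 (leading, φ = -87.2°)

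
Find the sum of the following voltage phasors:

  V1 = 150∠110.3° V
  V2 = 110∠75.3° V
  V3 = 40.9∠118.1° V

Step 1 — Convert each phasor to rectangular form:
  V1 = 150·(cos(110.3°) + j·sin(110.3°)) = -52.04 + j140.7 V
  V2 = 110·(cos(75.3°) + j·sin(75.3°)) = 27.91 + j106.4 V
  V3 = 40.9·(cos(118.1°) + j·sin(118.1°)) = -19.26 + j36.08 V
Step 2 — Sum components: V_total = -43.39 + j283.2 V.
Step 3 — Convert to polar: |V_total| = 286.5 V, ∠V_total = 98.7°.

V_total = 286.5∠98.7° V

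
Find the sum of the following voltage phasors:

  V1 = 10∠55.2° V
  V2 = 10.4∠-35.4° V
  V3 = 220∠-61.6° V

Step 1 — Convert each phasor to rectangular form:
  V1 = 10·(cos(55.2°) + j·sin(55.2°)) = 5.707 + j8.211 V
  V2 = 10.4·(cos(-35.4°) + j·sin(-35.4°)) = 8.477 - j6.025 V
  V3 = 220·(cos(-61.6°) + j·sin(-61.6°)) = 104.6 - j193.5 V
Step 2 — Sum components: V_total = 118.8 - j191.3 V.
Step 3 — Convert to polar: |V_total| = 225.2 V, ∠V_total = -58.2°.

V_total = 225.2∠-58.2° V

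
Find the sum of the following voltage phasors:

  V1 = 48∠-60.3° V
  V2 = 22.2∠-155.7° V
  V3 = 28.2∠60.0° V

Step 1 — Convert each phasor to rectangular form:
  V1 = 48·(cos(-60.3°) + j·sin(-60.3°)) = 23.78 - j41.69 V
  V2 = 22.2·(cos(-155.7°) + j·sin(-155.7°)) = -20.23 - j9.136 V
  V3 = 28.2·(cos(60.0°) + j·sin(60.0°)) = 14.1 + j24.42 V
Step 2 — Sum components: V_total = 17.65 - j26.41 V.
Step 3 — Convert to polar: |V_total| = 31.76 V, ∠V_total = -56.2°.

V_total = 31.76∠-56.2° V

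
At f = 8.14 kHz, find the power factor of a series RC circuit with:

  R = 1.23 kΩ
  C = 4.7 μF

Step 1 — Angular frequency: ω = 2π·f = 2π·8140 = 5.115e+04 rad/s.
Step 2 — Component impedances:
  R: Z = R = 1230 Ω
  C: Z = 1/(jωC) = -j/(ω·C) = 0 - j4.16 Ω
Step 3 — Series combination: Z_total = R + C = 1230 - j4.16 Ω = 1230∠-0.2° Ω.
Step 4 — Power factor: PF = cos(φ) = Re(Z)/|Z| = 1230/1230 = 1.
Step 5 — Type: Im(Z) = -4.16 ⇒ leading (phase φ = -0.2°).

PF = 1 (leading, φ = -0.2°)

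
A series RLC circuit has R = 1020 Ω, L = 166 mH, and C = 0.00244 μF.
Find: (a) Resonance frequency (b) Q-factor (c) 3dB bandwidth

Step 1 — Resonance: ω₀ = 1/√(LC) = 1/√(0.166·2.44e-09) = 4.969e+04 rad/s.
Step 2 — f₀ = ω₀/(2π) = 7908 Hz.
Step 3 — Series Q: Q = ω₀L/R = 4.969e+04·0.166/1020 = 8.086.
Step 4 — Bandwidth: Δω = ω₀/Q = 6145 rad/s; BW = Δω/(2π) = 977.9 Hz.

(a) f₀ = 7908 Hz  (b) Q = 8.086  (c) BW = 977.9 Hz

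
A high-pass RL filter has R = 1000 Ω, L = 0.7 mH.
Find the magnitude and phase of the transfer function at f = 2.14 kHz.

Step 1 — Angular frequency: ω = 2π·2140 = 1.345e+04 rad/s.
Step 2 — Transfer function: H(jω) = jωL/(R + jωL).
Step 3 — Numerator jωL = j·9.412; denominator R + jωL = 1000 + j9.412.
Step 4 — H = 8.858e-05 + j0.009411.
Step 5 — Magnitude: |H| = 0.009412 (-40.5 dB); phase: φ = 89.5°.

|H| = 0.009412 (-40.5 dB), φ = 89.5°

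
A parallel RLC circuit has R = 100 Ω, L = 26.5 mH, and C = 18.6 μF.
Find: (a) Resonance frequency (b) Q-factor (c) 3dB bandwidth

Step 1 — Resonance: ω₀ = 1/√(LC) = 1/√(0.0265·1.86e-05) = 1424 rad/s.
Step 2 — f₀ = ω₀/(2π) = 226.7 Hz.
Step 3 — Parallel Q: Q = R/(ω₀L) = 100/(1424·0.0265) = 2.649.
Step 4 — Bandwidth: Δω = ω₀/Q = 537.6 rad/s; BW = Δω/(2π) = 85.57 Hz.

(a) f₀ = 226.7 Hz  (b) Q = 2.649  (c) BW = 85.57 Hz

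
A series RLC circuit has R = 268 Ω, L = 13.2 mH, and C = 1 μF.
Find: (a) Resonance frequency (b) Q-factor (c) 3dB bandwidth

Step 1 — Resonance condition Im(Z)=0 gives ω₀ = 1/√(LC).
Step 2 — ω₀ = 1/√(0.0132·1e-06) = 8704 rad/s.
Step 3 — f₀ = ω₀/(2π) = 1385 Hz.
Step 4 — Series Q: Q = ω₀L/R = 8704·0.0132/268 = 0.4287.
Step 5 — 3dB bandwidth: Δω = ω₀/Q = 2.03e+04 rad/s; BW = Δω/(2π) = 3231 Hz.

(a) f₀ = 1385 Hz  (b) Q = 0.4287  (c) BW = 3231 Hz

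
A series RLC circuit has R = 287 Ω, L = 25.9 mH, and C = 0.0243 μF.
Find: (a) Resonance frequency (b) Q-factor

Step 1 — Resonance condition Im(Z)=0 gives ω₀ = 1/√(LC).
Step 2 — ω₀ = 1/√(0.0259·2.43e-08) = 3.986e+04 rad/s.
Step 3 — f₀ = ω₀/(2π) = 6344 Hz.
Step 4 — Series Q: Q = ω₀L/R = 3.986e+04·0.0259/287 = 3.597.

(a) f₀ = 6344 Hz  (b) Q = 3.597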